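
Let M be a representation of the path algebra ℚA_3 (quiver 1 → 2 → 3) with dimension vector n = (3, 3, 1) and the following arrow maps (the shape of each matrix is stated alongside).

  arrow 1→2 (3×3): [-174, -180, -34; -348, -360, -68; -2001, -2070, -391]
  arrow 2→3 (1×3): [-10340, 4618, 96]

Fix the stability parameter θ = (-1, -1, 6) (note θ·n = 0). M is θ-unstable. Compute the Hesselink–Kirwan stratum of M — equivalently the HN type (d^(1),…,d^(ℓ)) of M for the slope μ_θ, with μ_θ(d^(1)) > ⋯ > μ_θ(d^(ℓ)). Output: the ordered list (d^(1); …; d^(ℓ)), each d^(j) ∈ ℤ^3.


Via rank(M_{q-1}∘⋯∘M_p): M ≅ I[1,1]^2, I[1,2], I[2,2], I[2,3].
μ_θ-semistable layers: μ^(1)=6; μ^(2)=-1

((0, 0, 1); (3, 3, 0))


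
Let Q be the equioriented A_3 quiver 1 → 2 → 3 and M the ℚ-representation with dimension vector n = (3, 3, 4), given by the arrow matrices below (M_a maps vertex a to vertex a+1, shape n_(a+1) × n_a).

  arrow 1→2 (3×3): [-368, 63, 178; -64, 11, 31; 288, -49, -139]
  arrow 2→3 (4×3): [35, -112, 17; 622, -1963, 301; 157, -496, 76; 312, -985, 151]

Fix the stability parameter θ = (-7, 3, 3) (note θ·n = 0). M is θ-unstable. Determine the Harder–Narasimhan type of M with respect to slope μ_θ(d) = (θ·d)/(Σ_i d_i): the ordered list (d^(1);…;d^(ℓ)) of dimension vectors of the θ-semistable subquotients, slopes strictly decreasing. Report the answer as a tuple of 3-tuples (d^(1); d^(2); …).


Interval decomposition of M: I[1,1], I[1,3]^2, I[2,3], I[3,3].
HN type (ℓ=2): μ^(1)=3; μ^(2)=-7

((0, 3, 4); (3, 0, 0))


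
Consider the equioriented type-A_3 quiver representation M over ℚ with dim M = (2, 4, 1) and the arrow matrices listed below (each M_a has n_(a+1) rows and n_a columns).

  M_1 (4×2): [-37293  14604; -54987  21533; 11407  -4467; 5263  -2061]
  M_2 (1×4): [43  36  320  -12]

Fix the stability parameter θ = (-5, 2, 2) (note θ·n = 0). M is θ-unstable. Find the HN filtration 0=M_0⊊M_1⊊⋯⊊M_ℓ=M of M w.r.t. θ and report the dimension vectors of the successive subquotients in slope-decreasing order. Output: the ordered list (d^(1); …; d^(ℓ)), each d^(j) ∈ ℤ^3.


Interval decomposition of M: I[1,2], I[1,3], I[2,2]^2.
HN type (ℓ=2): μ^(1)=2; μ^(2)=-5

((0, 4, 1); (2, 0, 0))


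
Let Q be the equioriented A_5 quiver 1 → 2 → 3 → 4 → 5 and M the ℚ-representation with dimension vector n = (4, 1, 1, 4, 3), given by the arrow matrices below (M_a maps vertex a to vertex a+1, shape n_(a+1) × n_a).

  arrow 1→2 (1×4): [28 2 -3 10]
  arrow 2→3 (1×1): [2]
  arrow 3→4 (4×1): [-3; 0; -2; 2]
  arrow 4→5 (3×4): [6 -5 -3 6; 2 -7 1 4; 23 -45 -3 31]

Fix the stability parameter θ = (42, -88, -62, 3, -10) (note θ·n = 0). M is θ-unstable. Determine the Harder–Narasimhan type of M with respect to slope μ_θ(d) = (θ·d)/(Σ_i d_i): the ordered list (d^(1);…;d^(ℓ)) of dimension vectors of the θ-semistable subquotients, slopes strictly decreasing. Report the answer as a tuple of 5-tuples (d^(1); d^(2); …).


Barcode: M ≅ I[1,1]^3, I[1,5], I[4,4], I[4,5]^2. HN layers by μ_θ (4 steps, strictly decreasing):
  μ^(1)=42; μ^(2)=3; μ^(3)=-7/2; μ^(4)=-36

((3, 0, 0, 0, 0); (0, 0, 0, 1, 0); (0, 0, 0, 3, 3); (1, 1, 1, 0, 0))


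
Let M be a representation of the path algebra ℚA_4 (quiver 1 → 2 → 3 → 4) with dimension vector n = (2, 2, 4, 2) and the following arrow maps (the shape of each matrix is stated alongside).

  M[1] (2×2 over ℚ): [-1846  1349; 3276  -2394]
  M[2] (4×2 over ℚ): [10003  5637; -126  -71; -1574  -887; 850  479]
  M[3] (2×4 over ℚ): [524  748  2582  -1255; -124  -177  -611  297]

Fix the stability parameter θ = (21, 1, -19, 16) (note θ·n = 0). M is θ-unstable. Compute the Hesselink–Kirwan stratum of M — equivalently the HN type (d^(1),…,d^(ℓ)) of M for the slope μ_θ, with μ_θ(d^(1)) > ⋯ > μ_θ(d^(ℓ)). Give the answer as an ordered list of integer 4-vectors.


Interval decomposition of M: I[1,1], I[1,3], I[2,4], I[3,3], I[3,4].
HN type (ℓ=5): μ^(1)=21; μ^(2)=16; μ^(3)=1; μ^(4)=-9; μ^(5)=-19

((1, 0, 0, 0); (0, 0, 0, 2); (1, 1, 1, 0); (0, 1, 1, 0); (0, 0, 2, 0))


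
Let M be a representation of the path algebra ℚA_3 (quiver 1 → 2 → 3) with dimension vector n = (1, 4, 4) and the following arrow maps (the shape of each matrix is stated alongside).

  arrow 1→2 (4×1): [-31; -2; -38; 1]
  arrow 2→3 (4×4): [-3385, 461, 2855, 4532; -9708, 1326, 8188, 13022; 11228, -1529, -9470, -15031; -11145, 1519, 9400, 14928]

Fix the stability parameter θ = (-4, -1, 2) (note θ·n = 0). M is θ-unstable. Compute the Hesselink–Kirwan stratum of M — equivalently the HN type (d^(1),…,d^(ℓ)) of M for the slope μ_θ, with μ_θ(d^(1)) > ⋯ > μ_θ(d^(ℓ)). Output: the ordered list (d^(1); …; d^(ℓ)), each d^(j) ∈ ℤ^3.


Barcode: M ≅ I[1,3], I[2,2], I[2,3]^2, I[3,3]. HN layers by μ_θ (3 steps, strictly decreasing):
  μ^(1)=2; μ^(2)=-1; μ^(3)=-4

((0, 0, 4); (0, 4, 0); (1, 0, 0))


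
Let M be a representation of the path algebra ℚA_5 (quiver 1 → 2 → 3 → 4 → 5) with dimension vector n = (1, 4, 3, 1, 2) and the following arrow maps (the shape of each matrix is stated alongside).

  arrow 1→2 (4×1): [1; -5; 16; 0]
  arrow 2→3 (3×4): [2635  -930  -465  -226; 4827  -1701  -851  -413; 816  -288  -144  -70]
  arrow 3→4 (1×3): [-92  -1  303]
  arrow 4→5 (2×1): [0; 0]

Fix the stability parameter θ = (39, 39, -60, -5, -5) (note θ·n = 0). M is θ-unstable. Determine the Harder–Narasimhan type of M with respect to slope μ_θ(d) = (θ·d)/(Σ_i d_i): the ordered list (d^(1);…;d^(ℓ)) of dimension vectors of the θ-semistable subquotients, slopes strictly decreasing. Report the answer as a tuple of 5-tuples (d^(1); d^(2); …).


Interval decomposition of M: I[1,3], I[2,2], I[2,3], I[2,4], I[5,5]^2.
HN type (ℓ=4): μ^(1)=39; μ^(2)=6; μ^(3)=-5; μ^(4)=-21/2

((0, 1, 0, 0, 0); (1, 1, 1, 0, 0); (0, 0, 0, 1, 2); (0, 2, 2, 0, 0))


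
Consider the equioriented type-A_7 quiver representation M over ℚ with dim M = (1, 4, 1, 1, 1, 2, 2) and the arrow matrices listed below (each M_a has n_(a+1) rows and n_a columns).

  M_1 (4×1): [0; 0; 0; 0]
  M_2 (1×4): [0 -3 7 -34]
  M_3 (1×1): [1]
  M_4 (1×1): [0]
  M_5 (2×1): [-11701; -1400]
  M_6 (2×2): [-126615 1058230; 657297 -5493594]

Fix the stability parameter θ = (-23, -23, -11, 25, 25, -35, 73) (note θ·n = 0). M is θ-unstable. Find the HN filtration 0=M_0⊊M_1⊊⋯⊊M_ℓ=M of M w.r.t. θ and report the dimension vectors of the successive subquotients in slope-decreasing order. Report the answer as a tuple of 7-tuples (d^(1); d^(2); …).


Interval decomposition of M: I[1,1], I[2,2]^3, I[2,4], I[5,7], I[6,6], I[7,7].
HN type (ℓ=6): μ^(1)=73; μ^(2)=25; μ^(3)=-5; μ^(4)=-11; μ^(5)=-23; μ^(6)=-35

((0, 0, 0, 0, 0, 0, 2); (0, 0, 0, 1, 0, 0, 0); (0, 0, 0, 0, 1, 1, 0); (0, 0, 1, 0, 0, 0, 0); (1, 4, 0, 0, 0, 0, 0); (0, 0, 0, 0, 0, 1, 0))


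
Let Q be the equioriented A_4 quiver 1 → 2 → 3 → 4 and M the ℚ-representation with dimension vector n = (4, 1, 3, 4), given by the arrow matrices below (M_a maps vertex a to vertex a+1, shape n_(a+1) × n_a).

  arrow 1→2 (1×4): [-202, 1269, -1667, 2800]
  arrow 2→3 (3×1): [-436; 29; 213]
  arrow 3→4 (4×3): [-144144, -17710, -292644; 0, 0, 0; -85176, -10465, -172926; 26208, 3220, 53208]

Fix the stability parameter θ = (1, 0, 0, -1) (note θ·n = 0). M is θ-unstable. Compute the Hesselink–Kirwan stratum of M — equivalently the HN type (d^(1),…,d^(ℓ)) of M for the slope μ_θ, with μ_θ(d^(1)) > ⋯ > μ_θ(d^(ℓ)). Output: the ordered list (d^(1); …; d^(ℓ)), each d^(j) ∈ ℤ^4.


Interval decomposition of M: I[1,1]^3, I[1,4], I[3,3]^2, I[4,4]^3.
HN type (ℓ=3): μ^(1)=1; μ^(2)=0; μ^(3)=-1

((3, 0, 0, 0); (1, 1, 3, 1); (0, 0, 0, 3))


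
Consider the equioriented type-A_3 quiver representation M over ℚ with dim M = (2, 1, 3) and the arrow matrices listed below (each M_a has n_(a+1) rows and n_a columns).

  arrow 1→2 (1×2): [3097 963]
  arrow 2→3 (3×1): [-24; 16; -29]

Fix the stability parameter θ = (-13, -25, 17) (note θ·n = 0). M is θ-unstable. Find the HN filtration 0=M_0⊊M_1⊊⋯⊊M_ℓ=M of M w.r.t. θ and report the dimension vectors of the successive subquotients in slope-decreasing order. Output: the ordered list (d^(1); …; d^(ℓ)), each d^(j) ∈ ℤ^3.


Interval decomposition of M: I[1,1], I[1,3], I[3,3]^2.
HN type (ℓ=3): μ^(1)=17; μ^(2)=-13; μ^(3)=-19

((0, 0, 3); (1, 0, 0); (1, 1, 0))


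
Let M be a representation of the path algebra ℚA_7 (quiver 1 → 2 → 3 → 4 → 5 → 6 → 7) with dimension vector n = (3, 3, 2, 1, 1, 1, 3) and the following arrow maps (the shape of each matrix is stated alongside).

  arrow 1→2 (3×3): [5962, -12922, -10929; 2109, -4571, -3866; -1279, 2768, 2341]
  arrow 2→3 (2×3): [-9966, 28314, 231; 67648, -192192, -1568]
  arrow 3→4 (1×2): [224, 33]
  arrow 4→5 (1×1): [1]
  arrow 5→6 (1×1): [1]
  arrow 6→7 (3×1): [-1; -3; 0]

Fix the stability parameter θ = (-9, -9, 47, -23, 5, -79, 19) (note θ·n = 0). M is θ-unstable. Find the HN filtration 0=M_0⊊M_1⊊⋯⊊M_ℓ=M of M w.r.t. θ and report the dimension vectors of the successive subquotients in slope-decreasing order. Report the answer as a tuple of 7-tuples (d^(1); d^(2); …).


Via rank(M_{q-1}∘⋯∘M_p): M ≅ I[1,2]^2, I[1,3], I[3,7], I[7,7]^2.
μ_θ-semistable layers: μ^(1)=47; μ^(2)=19; μ^(3)=-9; μ^(4)=-25/2

((0, 0, 1, 0, 0, 0, 0); (0, 0, 0, 0, 0, 0, 3); (3, 3, 0, 0, 0, 0, 0); (0, 0, 1, 1, 1, 1, 0))


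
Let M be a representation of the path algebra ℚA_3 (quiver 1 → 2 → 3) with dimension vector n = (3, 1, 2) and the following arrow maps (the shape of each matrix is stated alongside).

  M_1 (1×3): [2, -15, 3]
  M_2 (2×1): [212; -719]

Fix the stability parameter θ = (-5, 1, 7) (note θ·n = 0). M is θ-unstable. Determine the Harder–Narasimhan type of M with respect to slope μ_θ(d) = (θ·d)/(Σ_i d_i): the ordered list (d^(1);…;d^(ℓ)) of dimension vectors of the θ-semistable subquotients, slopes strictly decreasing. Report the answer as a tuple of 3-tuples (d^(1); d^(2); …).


Barcode: M ≅ I[1,1]^2, I[1,3], I[3,3]. HN layers by μ_θ (3 steps, strictly decreasing):
  μ^(1)=7; μ^(2)=1; μ^(3)=-5

((0, 0, 2); (0, 1, 0); (3, 0, 0))


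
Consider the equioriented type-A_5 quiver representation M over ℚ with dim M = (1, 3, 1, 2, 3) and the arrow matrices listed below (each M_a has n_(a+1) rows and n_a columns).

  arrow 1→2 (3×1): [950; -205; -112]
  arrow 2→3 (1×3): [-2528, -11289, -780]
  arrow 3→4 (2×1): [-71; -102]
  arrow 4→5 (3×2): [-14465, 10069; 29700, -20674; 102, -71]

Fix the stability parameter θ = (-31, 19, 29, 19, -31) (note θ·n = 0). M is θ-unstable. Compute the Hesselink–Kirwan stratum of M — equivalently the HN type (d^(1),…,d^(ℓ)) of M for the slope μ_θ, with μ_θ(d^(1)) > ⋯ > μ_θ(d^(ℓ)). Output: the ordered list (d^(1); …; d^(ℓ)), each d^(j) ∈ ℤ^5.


Interval decomposition of M: I[1,5], I[2,2]^2, I[4,5], I[5,5].
HN type (ℓ=4): μ^(1)=19; μ^(2)=9; μ^(3)=-6; μ^(4)=-31

((0, 2, 0, 0, 0); (0, 1, 1, 1, 1); (0, 0, 0, 1, 1); (1, 0, 0, 0, 1))


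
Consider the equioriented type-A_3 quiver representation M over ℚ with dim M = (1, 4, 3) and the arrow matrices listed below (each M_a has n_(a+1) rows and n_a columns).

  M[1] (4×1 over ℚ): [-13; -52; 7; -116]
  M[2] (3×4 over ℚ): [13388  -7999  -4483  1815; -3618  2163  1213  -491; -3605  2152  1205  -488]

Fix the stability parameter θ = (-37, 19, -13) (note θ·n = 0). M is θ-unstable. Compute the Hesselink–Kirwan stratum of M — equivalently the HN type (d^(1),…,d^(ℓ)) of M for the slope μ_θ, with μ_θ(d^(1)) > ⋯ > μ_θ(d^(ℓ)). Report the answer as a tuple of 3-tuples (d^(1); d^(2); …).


Interval decomposition of M: I[1,3], I[2,2]^2, I[2,3], I[3,3].
HN type (ℓ=4): μ^(1)=19; μ^(2)=3; μ^(3)=-13; μ^(4)=-37

((0, 2, 0); (0, 2, 2); (0, 0, 1); (1, 0, 0))


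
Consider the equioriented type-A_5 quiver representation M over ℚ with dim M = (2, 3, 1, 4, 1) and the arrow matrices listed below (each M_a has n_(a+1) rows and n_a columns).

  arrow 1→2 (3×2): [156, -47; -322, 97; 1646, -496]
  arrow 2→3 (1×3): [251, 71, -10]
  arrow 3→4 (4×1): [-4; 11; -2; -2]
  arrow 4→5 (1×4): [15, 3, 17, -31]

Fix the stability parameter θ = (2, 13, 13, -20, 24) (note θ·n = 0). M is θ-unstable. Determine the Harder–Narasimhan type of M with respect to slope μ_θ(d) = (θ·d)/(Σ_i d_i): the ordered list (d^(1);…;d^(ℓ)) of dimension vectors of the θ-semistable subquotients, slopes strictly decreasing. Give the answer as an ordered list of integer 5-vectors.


Barcode: M ≅ I[1,2], I[1,5], I[2,2], I[4,4]^3. HN layers by μ_θ (4 steps, strictly decreasing):
  μ^(1)=24; μ^(2)=13; μ^(3)=2; μ^(4)=-20

((0, 0, 0, 0, 1); (0, 2, 0, 0, 0); (2, 1, 1, 1, 0); (0, 0, 0, 3, 0))


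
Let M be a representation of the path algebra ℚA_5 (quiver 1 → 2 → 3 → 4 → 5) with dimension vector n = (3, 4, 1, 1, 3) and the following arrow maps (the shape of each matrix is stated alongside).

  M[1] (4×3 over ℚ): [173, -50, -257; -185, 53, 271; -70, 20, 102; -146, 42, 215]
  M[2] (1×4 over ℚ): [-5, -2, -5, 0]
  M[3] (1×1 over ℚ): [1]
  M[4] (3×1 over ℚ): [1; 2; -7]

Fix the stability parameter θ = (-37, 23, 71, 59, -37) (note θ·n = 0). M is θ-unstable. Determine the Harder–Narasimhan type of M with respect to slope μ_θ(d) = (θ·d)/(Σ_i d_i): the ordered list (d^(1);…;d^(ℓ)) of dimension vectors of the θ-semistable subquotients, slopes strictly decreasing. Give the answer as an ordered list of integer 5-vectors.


Via rank(M_{q-1}∘⋯∘M_p): M ≅ I[1,2]^2, I[1,5], I[2,2], I[5,5]^2.
μ_θ-semistable layers: μ^(1)=31; μ^(2)=23; μ^(3)=-37

((0, 0, 1, 1, 1); (0, 4, 0, 0, 0); (3, 0, 0, 0, 2))


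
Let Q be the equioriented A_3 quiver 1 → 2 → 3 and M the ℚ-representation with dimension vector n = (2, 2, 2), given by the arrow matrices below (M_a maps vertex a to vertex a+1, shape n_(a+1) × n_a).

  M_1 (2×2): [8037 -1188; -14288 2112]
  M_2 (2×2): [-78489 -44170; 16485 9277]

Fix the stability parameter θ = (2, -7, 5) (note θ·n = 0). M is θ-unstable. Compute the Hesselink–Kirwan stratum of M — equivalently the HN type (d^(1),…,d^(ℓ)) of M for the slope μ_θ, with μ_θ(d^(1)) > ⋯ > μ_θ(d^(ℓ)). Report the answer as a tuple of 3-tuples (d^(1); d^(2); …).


Barcode: M ≅ I[1,1], I[1,3], I[2,3]. HN layers by μ_θ (4 steps, strictly decreasing):
  μ^(1)=5; μ^(2)=2; μ^(3)=-5/2; μ^(4)=-7

((0, 0, 2); (1, 0, 0); (1, 1, 0); (0, 1, 0))


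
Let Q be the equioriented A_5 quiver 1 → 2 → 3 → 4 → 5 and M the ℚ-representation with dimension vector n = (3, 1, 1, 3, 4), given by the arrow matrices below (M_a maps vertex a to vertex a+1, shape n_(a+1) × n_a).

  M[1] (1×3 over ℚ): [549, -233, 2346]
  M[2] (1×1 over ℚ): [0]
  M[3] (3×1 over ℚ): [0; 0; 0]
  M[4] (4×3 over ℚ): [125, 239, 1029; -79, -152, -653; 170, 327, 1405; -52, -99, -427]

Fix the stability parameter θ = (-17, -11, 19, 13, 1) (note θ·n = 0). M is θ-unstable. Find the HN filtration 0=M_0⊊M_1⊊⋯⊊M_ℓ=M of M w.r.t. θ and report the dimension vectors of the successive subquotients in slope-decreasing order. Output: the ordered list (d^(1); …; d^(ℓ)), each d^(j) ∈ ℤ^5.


Barcode: M ≅ I[1,1]^2, I[1,2], I[3,3], I[4,5]^3, I[5,5]. HN layers by μ_θ (5 steps, strictly decreasing):
  μ^(1)=19; μ^(2)=7; μ^(3)=1; μ^(4)=-11; μ^(5)=-17

((0, 0, 1, 0, 0); (0, 0, 0, 3, 3); (0, 0, 0, 0, 1); (0, 1, 0, 0, 0); (3, 0, 0, 0, 0))


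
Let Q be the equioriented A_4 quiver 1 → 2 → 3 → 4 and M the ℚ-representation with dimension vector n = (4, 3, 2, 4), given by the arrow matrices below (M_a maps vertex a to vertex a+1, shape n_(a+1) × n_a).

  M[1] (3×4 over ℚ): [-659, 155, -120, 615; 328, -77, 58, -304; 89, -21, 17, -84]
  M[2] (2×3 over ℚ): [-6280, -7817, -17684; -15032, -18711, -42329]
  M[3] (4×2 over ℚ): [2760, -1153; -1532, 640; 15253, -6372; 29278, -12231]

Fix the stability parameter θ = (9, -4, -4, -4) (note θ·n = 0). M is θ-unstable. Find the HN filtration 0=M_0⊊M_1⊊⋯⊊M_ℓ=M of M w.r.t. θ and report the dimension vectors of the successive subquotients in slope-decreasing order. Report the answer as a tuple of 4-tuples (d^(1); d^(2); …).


Interval decomposition of M: I[1,1], I[1,2], I[1,4]^2, I[4,4]^2.
HN type (ℓ=4): μ^(1)=9; μ^(2)=5/2; μ^(3)=-3/4; μ^(4)=-4

((1, 0, 0, 0); (1, 1, 0, 0); (2, 2, 2, 2); (0, 0, 0, 2))


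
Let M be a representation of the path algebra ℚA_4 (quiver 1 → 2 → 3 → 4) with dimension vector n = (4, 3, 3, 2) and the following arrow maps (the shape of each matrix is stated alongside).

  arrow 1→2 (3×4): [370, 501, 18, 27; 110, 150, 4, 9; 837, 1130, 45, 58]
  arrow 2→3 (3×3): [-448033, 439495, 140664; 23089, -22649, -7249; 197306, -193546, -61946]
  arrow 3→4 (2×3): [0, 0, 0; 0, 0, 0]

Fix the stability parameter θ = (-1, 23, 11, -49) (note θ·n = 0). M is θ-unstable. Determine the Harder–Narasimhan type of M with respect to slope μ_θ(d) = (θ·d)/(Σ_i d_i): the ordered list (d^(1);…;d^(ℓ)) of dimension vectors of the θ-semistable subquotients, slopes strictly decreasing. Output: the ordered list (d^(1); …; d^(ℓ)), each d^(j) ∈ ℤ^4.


Via rank(M_{q-1}∘⋯∘M_p): M ≅ I[1,1], I[1,2], I[1,3]^2, I[3,3], I[4,4]^2.
μ_θ-semistable layers: μ^(1)=23; μ^(2)=17; μ^(3)=11; μ^(4)=-1; μ^(5)=-49

((0, 1, 0, 0); (0, 2, 2, 0); (0, 0, 1, 0); (4, 0, 0, 0); (0, 0, 0, 2))


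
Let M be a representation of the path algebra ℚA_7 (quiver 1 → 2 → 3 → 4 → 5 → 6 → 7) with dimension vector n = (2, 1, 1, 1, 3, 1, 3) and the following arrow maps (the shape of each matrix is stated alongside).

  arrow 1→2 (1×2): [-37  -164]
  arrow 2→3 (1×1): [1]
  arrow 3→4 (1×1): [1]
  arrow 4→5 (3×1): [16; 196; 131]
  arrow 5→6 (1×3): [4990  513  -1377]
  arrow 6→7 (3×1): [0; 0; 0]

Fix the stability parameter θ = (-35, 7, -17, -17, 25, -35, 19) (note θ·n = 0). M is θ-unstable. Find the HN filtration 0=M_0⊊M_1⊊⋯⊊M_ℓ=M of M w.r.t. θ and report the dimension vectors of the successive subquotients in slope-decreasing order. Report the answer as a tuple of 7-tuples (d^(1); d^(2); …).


Interval decomposition of M: I[1,1], I[1,6], I[5,5]^2, I[7,7]^3.
HN type (ℓ=5): μ^(1)=25; μ^(2)=19; μ^(3)=-5; μ^(4)=-9; μ^(5)=-35

((0, 0, 0, 0, 2, 0, 0); (0, 0, 0, 0, 0, 0, 3); (0, 0, 0, 0, 1, 1, 0); (0, 1, 1, 1, 0, 0, 0); (2, 0, 0, 0, 0, 0, 0))


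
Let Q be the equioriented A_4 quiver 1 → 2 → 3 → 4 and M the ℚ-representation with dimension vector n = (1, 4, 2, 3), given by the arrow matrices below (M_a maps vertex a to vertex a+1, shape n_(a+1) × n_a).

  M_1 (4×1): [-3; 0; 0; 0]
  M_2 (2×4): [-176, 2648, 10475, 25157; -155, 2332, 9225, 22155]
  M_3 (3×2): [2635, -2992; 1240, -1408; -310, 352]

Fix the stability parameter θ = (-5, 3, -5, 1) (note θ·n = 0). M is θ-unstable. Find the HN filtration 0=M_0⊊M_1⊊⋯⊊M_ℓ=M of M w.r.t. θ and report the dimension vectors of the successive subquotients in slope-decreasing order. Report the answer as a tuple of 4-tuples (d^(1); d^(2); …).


Interval decomposition of M: I[1,3], I[2,2]^2, I[2,4], I[4,4]^2.
HN type (ℓ=4): μ^(1)=3; μ^(2)=1; μ^(3)=-1; μ^(4)=-5

((0, 2, 0, 0); (0, 0, 0, 3); (0, 2, 2, 0); (1, 0, 0, 0))


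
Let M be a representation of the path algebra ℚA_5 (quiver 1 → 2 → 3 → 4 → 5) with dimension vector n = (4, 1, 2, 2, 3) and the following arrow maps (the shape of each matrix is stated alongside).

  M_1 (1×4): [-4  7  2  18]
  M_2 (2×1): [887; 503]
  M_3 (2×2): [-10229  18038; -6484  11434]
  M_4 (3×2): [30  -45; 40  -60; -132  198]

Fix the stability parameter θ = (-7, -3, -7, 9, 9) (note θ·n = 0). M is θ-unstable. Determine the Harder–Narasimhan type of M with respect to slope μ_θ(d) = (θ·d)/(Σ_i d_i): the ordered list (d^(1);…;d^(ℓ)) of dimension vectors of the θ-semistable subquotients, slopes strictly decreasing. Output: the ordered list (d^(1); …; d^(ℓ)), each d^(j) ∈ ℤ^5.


Via rank(M_{q-1}∘⋯∘M_p): M ≅ I[1,1]^3, I[1,4], I[3,5], I[5,5]^2.
μ_θ-semistable layers: μ^(1)=9; μ^(2)=-5; μ^(3)=-7

((0, 0, 0, 2, 3); (0, 1, 1, 0, 0); (4, 0, 1, 0, 0))


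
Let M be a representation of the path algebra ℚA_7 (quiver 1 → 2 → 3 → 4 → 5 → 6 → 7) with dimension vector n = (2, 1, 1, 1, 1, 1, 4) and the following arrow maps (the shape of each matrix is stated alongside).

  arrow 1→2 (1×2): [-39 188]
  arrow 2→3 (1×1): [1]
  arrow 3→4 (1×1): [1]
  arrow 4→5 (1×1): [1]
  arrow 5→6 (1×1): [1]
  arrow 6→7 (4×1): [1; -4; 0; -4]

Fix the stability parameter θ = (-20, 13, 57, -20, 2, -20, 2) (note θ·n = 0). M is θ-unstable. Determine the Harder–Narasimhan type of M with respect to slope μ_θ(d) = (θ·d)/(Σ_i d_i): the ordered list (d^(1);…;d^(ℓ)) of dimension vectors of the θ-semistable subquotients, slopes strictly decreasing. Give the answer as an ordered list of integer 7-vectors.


Barcode: M ≅ I[1,1], I[1,7], I[7,7]^3. HN layers by μ_θ (3 steps, strictly decreasing):
  μ^(1)=17/3; μ^(2)=2; μ^(3)=-20

((0, 1, 1, 1, 1, 1, 1); (0, 0, 0, 0, 0, 0, 3); (2, 0, 0, 0, 0, 0, 0))


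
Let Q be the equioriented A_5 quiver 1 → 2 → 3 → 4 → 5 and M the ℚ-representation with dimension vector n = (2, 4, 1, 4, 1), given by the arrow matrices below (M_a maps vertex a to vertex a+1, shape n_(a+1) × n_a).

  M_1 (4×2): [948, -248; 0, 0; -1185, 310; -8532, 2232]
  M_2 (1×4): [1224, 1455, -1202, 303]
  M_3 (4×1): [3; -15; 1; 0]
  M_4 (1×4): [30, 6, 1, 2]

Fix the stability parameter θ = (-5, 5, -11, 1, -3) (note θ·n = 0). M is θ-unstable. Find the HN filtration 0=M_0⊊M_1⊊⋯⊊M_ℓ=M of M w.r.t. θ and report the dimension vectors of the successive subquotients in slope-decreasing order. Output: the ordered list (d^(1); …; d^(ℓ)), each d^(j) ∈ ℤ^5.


Via rank(M_{q-1}∘⋯∘M_p): M ≅ I[1,1], I[1,5], I[2,2]^3, I[4,4]^3.
μ_θ-semistable layers: μ^(1)=5; μ^(2)=1; μ^(3)=-1; μ^(4)=-3; μ^(5)=-5

((0, 3, 0, 0, 0); (0, 0, 0, 3, 0); (0, 0, 0, 1, 1); (0, 1, 1, 0, 0); (2, 0, 0, 0, 0))


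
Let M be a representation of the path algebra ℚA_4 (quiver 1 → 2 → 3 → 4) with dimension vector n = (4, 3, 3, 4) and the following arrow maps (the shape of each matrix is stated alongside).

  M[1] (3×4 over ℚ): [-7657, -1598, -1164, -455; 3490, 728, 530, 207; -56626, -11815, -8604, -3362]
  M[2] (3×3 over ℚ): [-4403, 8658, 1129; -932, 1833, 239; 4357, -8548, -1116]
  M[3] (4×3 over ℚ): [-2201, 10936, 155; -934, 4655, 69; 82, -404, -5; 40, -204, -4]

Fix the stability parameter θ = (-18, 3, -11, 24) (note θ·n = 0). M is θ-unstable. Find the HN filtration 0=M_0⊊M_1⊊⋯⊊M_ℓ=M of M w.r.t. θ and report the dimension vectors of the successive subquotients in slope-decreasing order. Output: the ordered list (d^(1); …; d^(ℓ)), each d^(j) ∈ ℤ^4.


Interval decomposition of M: I[1,1], I[1,4]^3, I[4,4].
HN type (ℓ=3): μ^(1)=24; μ^(2)=-4; μ^(3)=-18

((0, 0, 0, 4); (0, 3, 3, 0); (4, 0, 0, 0))


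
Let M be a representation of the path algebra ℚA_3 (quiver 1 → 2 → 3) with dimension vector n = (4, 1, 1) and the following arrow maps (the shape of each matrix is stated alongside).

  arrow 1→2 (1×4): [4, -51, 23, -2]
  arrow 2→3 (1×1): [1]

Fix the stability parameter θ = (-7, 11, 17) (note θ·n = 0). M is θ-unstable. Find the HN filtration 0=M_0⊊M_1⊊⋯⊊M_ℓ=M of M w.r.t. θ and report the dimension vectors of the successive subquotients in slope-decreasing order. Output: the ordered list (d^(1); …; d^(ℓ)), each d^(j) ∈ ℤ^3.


Interval decomposition of M: I[1,1]^3, I[1,3].
HN type (ℓ=3): μ^(1)=17; μ^(2)=11; μ^(3)=-7

((0, 0, 1); (0, 1, 0); (4, 0, 0))


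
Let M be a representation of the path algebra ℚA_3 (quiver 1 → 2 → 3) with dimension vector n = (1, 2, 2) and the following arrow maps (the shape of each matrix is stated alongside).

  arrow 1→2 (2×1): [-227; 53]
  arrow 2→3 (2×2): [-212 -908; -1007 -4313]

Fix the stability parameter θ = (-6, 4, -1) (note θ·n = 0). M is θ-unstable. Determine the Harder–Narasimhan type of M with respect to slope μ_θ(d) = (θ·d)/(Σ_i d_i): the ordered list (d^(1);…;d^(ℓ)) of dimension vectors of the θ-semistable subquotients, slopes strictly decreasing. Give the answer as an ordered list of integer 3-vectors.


Via rank(M_{q-1}∘⋯∘M_p): M ≅ I[1,2], I[2,3], I[3,3].
μ_θ-semistable layers: μ^(1)=4; μ^(2)=3/2; μ^(3)=-1; μ^(4)=-6

((0, 1, 0); (0, 1, 1); (0, 0, 1); (1, 0, 0))


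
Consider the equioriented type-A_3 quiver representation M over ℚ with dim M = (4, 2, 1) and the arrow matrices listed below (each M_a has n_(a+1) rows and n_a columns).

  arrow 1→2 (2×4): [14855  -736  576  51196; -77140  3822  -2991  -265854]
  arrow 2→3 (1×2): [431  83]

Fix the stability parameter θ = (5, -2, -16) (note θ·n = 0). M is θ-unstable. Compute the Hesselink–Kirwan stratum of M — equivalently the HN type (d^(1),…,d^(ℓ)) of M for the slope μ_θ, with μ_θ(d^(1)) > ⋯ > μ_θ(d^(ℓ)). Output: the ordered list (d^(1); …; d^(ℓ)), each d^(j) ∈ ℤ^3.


Interval decomposition of M: I[1,1]^2, I[1,2], I[1,3].
HN type (ℓ=3): μ^(1)=5; μ^(2)=3/2; μ^(3)=-13/3

((2, 0, 0); (1, 1, 0); (1, 1, 1))


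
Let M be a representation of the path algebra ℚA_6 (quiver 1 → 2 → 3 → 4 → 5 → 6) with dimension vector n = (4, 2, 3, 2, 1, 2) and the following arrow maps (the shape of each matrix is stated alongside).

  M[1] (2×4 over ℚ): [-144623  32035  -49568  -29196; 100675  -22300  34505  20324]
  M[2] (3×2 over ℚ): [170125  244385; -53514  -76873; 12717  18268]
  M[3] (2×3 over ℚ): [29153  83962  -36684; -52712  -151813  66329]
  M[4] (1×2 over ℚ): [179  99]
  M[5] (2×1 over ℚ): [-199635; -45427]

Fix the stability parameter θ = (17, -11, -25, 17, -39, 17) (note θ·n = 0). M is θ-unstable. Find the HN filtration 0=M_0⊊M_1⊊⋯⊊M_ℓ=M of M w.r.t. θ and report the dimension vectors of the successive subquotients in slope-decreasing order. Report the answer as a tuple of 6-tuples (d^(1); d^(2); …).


Via rank(M_{q-1}∘⋯∘M_p): M ≅ I[1,1]^2, I[1,4], I[1,6], I[3,3], I[6,6].
μ_θ-semistable layers: μ^(1)=17; μ^(2)=-19/3; μ^(3)=-41/5; μ^(4)=-25

((2, 0, 0, 1, 0, 2); (1, 1, 1, 0, 0, 0); (1, 1, 1, 1, 1, 0); (0, 0, 1, 0, 0, 0))


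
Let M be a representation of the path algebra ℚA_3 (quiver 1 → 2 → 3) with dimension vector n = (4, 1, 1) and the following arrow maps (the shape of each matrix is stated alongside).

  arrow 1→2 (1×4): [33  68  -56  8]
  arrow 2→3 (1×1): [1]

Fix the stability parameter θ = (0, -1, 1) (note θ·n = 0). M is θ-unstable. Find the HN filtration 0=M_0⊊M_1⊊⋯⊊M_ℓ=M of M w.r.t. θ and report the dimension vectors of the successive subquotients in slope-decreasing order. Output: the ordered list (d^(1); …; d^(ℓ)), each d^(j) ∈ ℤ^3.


Via rank(M_{q-1}∘⋯∘M_p): M ≅ I[1,1]^3, I[1,3].
μ_θ-semistable layers: μ^(1)=1; μ^(2)=0; μ^(3)=-1/2

((0, 0, 1); (3, 0, 0); (1, 1, 0))


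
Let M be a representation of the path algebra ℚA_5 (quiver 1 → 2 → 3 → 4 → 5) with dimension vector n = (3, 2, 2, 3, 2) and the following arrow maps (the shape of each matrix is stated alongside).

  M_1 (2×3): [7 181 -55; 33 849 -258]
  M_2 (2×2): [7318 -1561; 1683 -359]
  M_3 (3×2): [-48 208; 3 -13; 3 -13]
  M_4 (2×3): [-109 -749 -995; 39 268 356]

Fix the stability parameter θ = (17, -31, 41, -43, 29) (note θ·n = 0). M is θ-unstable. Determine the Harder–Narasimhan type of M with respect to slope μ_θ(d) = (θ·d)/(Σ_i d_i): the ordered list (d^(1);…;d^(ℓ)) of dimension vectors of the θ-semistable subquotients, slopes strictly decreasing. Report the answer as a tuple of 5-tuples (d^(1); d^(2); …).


Barcode: M ≅ I[1,1], I[1,3], I[1,4], I[4,5]^2. HN layers by μ_θ (6 steps, strictly decreasing):
  μ^(1)=41; μ^(2)=29; μ^(3)=17; μ^(4)=-1; μ^(5)=-7; μ^(6)=-43

((0, 0, 1, 0, 0); (0, 0, 0, 0, 2); (1, 0, 0, 0, 0); (0, 0, 1, 1, 0); (2, 2, 0, 0, 0); (0, 0, 0, 2, 0))


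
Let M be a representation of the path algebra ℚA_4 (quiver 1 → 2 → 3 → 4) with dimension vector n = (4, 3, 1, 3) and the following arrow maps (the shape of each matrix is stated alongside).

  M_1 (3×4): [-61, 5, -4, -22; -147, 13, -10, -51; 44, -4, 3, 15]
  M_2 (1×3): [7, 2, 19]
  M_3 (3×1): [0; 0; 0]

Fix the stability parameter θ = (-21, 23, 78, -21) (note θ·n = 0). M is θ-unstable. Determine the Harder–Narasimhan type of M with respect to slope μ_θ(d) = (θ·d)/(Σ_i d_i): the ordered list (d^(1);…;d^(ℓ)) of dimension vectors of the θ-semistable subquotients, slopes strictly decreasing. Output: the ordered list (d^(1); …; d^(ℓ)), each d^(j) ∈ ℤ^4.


Barcode: M ≅ I[1,1], I[1,2]^2, I[1,3], I[4,4]^3. HN layers by μ_θ (3 steps, strictly decreasing):
  μ^(1)=78; μ^(2)=23; μ^(3)=-21

((0, 0, 1, 0); (0, 3, 0, 0); (4, 0, 0, 3))


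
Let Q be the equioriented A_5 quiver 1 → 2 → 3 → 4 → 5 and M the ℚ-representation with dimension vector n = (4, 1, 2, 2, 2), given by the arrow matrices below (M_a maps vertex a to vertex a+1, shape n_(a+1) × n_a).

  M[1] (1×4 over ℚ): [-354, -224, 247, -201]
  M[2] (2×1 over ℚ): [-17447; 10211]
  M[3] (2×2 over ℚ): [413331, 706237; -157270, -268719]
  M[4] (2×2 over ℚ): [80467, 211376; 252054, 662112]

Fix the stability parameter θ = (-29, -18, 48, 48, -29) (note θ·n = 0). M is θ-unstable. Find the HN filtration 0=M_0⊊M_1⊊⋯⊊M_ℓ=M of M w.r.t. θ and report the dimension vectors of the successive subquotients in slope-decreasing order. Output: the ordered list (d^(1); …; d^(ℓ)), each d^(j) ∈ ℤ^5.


Via rank(M_{q-1}∘⋯∘M_p): M ≅ I[1,1]^3, I[1,5], I[3,4], I[5,5].
μ_θ-semistable layers: μ^(1)=48; μ^(2)=67/3; μ^(3)=-18; μ^(4)=-29

((0, 0, 1, 1, 0); (0, 0, 1, 1, 1); (0, 1, 0, 0, 0); (4, 0, 0, 0, 1))


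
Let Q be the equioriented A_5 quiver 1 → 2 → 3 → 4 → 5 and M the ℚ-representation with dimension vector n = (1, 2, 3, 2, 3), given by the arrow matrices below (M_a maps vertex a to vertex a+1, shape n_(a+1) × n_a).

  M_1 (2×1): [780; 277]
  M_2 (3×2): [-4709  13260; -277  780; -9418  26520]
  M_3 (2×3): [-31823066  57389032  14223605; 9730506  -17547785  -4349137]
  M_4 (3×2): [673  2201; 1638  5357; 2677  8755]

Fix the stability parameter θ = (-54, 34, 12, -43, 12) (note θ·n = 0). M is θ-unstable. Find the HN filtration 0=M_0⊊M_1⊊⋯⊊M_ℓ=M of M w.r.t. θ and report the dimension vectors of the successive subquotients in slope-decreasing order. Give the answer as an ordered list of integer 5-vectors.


Via rank(M_{q-1}∘⋯∘M_p): M ≅ I[1,2], I[2,5], I[3,3], I[3,5], I[5,5].
μ_θ-semistable layers: μ^(1)=34; μ^(2)=12; μ^(3)=1; μ^(4)=-31/2; μ^(5)=-54

((0, 1, 0, 0, 0); (0, 0, 1, 0, 3); (0, 1, 1, 1, 0); (0, 0, 1, 1, 0); (1, 0, 0, 0, 0))


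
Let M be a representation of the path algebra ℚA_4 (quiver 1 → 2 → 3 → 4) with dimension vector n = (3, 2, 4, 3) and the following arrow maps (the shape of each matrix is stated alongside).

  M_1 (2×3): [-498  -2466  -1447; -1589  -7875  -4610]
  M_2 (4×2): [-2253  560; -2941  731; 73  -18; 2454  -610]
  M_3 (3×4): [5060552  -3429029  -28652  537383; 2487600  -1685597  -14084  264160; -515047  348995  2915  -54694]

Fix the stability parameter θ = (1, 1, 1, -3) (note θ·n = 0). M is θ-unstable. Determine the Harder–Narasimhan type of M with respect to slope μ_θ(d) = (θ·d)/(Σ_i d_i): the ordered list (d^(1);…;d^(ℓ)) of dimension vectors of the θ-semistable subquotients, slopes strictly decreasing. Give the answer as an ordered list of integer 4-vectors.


Interval decomposition of M: I[1,1], I[1,3], I[1,4], I[3,4]^2.
HN type (ℓ=3): μ^(1)=1; μ^(2)=0; μ^(3)=-1

((2, 1, 1, 0); (1, 1, 1, 1); (0, 0, 2, 2))


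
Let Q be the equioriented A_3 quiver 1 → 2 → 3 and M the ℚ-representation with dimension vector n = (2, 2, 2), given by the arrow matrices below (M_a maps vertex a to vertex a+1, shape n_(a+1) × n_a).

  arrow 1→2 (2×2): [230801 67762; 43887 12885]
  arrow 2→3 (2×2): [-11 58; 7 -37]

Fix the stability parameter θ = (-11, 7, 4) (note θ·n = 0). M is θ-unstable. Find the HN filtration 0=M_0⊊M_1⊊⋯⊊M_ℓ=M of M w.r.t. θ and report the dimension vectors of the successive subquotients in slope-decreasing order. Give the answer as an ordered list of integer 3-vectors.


Via rank(M_{q-1}∘⋯∘M_p): M ≅ I[1,3]^2.
μ_θ-semistable layers: μ^(1)=11/2; μ^(2)=-11

((0, 2, 2); (2, 0, 0))


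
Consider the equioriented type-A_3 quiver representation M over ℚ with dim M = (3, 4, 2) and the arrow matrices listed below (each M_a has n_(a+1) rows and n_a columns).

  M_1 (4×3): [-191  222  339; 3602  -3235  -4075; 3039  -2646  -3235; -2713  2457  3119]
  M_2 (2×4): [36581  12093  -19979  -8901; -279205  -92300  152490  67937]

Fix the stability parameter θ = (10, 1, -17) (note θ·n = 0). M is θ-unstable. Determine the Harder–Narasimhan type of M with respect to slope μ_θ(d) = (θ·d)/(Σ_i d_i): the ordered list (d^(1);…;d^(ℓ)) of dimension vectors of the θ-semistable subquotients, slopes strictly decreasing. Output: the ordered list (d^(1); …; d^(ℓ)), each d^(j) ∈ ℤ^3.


Via rank(M_{q-1}∘⋯∘M_p): M ≅ I[1,2], I[1,3]^2, I[2,2].
μ_θ-semistable layers: μ^(1)=11/2; μ^(2)=1; μ^(3)=-2

((1, 1, 0); (0, 1, 0); (2, 2, 2))


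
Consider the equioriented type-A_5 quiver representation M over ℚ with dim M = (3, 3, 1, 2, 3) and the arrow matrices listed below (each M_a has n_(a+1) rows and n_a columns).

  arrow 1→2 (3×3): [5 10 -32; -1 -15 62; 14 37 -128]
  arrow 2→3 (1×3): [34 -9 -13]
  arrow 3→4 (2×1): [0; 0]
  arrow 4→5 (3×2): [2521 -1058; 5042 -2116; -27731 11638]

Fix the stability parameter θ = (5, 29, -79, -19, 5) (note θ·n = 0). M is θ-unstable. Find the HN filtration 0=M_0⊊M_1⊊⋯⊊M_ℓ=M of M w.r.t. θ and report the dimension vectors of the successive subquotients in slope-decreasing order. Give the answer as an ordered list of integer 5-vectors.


Barcode: M ≅ I[1,2]^2, I[1,3], I[4,4], I[4,5], I[5,5]^2. HN layers by μ_θ (4 steps, strictly decreasing):
  μ^(1)=29; μ^(2)=5; μ^(3)=-15; μ^(4)=-19

((0, 2, 0, 0, 0); (2, 0, 0, 0, 3); (1, 1, 1, 0, 0); (0, 0, 0, 2, 0))


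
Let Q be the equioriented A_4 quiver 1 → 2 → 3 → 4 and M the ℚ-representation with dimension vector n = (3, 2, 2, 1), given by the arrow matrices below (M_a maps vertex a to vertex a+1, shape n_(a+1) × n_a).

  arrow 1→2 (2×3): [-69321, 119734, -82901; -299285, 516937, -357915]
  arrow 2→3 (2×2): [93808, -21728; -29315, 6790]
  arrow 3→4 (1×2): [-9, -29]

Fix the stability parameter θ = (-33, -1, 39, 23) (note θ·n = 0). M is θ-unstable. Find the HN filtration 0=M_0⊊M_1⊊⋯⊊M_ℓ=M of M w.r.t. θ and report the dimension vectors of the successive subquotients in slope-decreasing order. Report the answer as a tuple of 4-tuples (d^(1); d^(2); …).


Barcode: M ≅ I[1,1], I[1,2], I[1,4], I[3,3]. HN layers by μ_θ (4 steps, strictly decreasing):
  μ^(1)=39; μ^(2)=31; μ^(3)=-1; μ^(4)=-33

((0, 0, 1, 0); (0, 0, 1, 1); (0, 2, 0, 0); (3, 0, 0, 0))


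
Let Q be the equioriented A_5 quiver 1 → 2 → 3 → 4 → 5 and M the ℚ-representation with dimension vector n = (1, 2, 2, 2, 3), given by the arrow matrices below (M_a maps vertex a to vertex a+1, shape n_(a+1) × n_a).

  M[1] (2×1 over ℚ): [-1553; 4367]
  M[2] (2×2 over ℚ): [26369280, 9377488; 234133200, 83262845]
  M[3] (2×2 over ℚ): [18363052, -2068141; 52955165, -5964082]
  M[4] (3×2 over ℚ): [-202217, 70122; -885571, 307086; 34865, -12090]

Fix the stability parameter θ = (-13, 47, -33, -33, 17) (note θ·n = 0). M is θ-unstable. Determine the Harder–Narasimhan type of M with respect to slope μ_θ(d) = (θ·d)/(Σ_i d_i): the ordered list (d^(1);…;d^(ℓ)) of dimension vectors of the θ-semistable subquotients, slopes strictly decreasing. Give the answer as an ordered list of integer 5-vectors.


Via rank(M_{q-1}∘⋯∘M_p): M ≅ I[1,5], I[2,2], I[3,4], I[5,5]^2.
μ_θ-semistable layers: μ^(1)=47; μ^(2)=17; μ^(3)=-19/3; μ^(4)=-13; μ^(5)=-33

((0, 1, 0, 0, 0); (0, 0, 0, 0, 3); (0, 1, 1, 1, 0); (1, 0, 0, 0, 0); (0, 0, 1, 1, 0))


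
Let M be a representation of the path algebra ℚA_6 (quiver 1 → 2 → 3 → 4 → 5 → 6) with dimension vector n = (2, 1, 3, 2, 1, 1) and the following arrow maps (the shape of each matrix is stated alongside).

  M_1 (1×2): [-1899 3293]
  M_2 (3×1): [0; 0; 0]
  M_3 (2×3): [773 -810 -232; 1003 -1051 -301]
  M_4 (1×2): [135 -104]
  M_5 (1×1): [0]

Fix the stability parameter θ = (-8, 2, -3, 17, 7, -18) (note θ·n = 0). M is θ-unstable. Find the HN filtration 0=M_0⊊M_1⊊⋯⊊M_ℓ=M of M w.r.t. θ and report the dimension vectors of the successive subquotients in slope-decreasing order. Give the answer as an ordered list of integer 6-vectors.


Barcode: M ≅ I[1,1], I[1,2], I[3,3], I[3,4], I[3,5], I[6,6]. HN layers by μ_θ (6 steps, strictly decreasing):
  μ^(1)=17; μ^(2)=12; μ^(3)=2; μ^(4)=-3; μ^(5)=-8; μ^(6)=-18

((0, 0, 0, 1, 0, 0); (0, 0, 0, 1, 1, 0); (0, 1, 0, 0, 0, 0); (0, 0, 3, 0, 0, 0); (2, 0, 0, 0, 0, 0); (0, 0, 0, 0, 0, 1))


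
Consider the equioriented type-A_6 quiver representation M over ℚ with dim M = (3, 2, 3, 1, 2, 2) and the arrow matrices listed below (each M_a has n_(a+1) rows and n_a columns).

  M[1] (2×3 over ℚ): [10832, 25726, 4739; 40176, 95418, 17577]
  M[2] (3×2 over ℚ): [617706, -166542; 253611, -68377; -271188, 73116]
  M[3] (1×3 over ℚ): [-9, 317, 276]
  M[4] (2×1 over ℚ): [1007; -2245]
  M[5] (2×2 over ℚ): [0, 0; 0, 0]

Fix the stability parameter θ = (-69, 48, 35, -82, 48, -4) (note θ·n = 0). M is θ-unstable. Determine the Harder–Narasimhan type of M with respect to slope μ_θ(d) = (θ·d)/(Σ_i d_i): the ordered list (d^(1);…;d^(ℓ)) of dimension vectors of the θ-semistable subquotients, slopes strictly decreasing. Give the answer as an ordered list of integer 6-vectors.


Via rank(M_{q-1}∘⋯∘M_p): M ≅ I[1,1]^2, I[1,2], I[2,5], I[3,3]^2, I[5,5], I[6,6]^2.
μ_θ-semistable layers: μ^(1)=48; μ^(2)=35; μ^(3)=1/3; μ^(4)=-4; μ^(5)=-69

((0, 1, 0, 0, 2, 0); (0, 0, 2, 0, 0, 0); (0, 1, 1, 1, 0, 0); (0, 0, 0, 0, 0, 2); (3, 0, 0, 0, 0, 0))


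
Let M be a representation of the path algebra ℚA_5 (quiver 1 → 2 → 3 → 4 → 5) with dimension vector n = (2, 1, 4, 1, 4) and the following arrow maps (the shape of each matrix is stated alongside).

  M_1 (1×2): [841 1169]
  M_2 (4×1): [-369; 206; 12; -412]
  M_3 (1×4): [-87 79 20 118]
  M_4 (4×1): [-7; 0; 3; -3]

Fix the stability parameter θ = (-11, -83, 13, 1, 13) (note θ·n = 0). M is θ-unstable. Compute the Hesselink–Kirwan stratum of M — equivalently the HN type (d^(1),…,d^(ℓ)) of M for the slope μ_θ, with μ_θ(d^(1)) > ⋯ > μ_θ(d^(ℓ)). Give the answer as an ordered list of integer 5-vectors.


Via rank(M_{q-1}∘⋯∘M_p): M ≅ I[1,1], I[1,5], I[3,3]^3, I[5,5]^3.
μ_θ-semistable layers: μ^(1)=13; μ^(2)=7; μ^(3)=-11; μ^(4)=-47

((0, 0, 3, 0, 4); (0, 0, 1, 1, 0); (1, 0, 0, 0, 0); (1, 1, 0, 0, 0))


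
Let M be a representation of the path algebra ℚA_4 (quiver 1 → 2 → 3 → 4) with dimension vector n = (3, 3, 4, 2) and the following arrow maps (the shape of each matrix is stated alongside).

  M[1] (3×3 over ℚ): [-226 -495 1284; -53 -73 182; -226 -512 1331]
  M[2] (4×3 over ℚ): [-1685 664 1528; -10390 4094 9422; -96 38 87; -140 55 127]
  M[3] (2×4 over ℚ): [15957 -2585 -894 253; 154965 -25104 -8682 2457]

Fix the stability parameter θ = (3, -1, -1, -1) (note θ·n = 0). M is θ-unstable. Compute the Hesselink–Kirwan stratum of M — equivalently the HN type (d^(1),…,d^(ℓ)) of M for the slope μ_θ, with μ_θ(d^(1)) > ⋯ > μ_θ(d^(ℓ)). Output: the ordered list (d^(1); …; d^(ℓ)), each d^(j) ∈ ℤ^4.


Via rank(M_{q-1}∘⋯∘M_p): M ≅ I[1,3]^2, I[1,4], I[3,4].
μ_θ-semistable layers: μ^(1)=1/3; μ^(2)=0; μ^(3)=-1

((2, 2, 2, 0); (1, 1, 1, 1); (0, 0, 1, 1))
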